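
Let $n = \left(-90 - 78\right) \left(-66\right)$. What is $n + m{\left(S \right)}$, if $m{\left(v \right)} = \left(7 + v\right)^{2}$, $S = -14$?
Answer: $11137$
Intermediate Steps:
$n = 11088$ ($n = \left(-168\right) \left(-66\right) = 11088$)
$n + m{\left(S \right)} = 11088 + \left(7 - 14\right)^{2} = 11088 + \left(-7\right)^{2} = 11088 + 49 = 11137$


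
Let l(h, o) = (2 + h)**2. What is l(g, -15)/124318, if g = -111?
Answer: 11881/124318 ≈ 0.095569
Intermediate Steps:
l(g, -15)/124318 = (2 - 111)**2/124318 = (-109)**2*(1/124318) = 11881*(1/124318) = 11881/124318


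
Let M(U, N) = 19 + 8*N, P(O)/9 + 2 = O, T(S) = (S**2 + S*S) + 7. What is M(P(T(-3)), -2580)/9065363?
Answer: -20621/9065363 ≈ -0.0022747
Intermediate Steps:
T(S) = 7 + 2*S**2 (T(S) = (S**2 + S**2) + 7 = 2*S**2 + 7 = 7 + 2*S**2)
P(O) = -18 + 9*O
M(P(T(-3)), -2580)/9065363 = (19 + 8*(-2580))/9065363 = (19 - 20640)*(1/9065363) = -20621*1/9065363 = -20621/9065363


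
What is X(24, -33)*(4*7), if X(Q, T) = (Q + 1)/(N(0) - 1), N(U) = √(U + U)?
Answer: -700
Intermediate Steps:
N(U) = √2*√U (N(U) = √(2*U) = √2*√U)
X(Q, T) = -1 - Q (X(Q, T) = (Q + 1)/(√2*√0 - 1) = (1 + Q)/(√2*0 - 1) = (1 + Q)/(0 - 1) = (1 + Q)/(-1) = (1 + Q)*(-1) = -1 - Q)
X(24, -33)*(4*7) = (-1 - 1*24)*(4*7) = (-1 - 24)*28 = -25*28 = -700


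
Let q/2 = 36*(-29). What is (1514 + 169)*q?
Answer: -3514104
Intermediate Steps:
q = -2088 (q = 2*(36*(-29)) = 2*(-1044) = -2088)
(1514 + 169)*q = (1514 + 169)*(-2088) = 1683*(-2088) = -3514104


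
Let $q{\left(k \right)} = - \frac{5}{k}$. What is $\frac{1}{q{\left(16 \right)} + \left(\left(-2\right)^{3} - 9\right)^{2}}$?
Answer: $\frac{16}{4619} \approx 0.003464$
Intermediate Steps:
$\frac{1}{q{\left(16 \right)} + \left(\left(-2\right)^{3} - 9\right)^{2}} = \frac{1}{- \frac{5}{16} + \left(\left(-2\right)^{3} - 9\right)^{2}} = \frac{1}{\left(-5\right) \frac{1}{16} + \left(-8 - 9\right)^{2}} = \frac{1}{- \frac{5}{16} + \left(-17\right)^{2}} = \frac{1}{- \frac{5}{16} + 289} = \frac{1}{\frac{4619}{16}} = \frac{16}{4619}$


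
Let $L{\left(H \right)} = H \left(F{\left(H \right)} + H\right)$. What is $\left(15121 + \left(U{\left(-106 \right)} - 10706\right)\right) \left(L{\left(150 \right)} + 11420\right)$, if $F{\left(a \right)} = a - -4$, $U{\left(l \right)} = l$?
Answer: $245699180$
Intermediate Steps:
$F{\left(a \right)} = 4 + a$ ($F{\left(a \right)} = a + 4 = 4 + a$)
$L{\left(H \right)} = H \left(4 + 2 H\right)$ ($L{\left(H \right)} = H \left(\left(4 + H\right) + H\right) = H \left(4 + 2 H\right)$)
$\left(15121 + \left(U{\left(-106 \right)} - 10706\right)\right) \left(L{\left(150 \right)} + 11420\right) = \left(15121 - 10812\right) \left(2 \cdot 150 \left(2 + 150\right) + 11420\right) = \left(15121 - 10812\right) \left(2 \cdot 150 \cdot 152 + 11420\right) = \left(15121 - 10812\right) \left(45600 + 11420\right) = 4309 \cdot 57020 = 245699180$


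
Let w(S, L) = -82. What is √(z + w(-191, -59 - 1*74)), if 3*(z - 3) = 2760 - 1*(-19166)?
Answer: 23*√123/3 ≈ 85.027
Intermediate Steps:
z = 21935/3 (z = 3 + (2760 - 1*(-19166))/3 = 3 + (2760 + 19166)/3 = 3 + (⅓)*21926 = 3 + 21926/3 = 21935/3 ≈ 7311.7)
√(z + w(-191, -59 - 1*74)) = √(21935/3 - 82) = √(21689/3) = 23*√123/3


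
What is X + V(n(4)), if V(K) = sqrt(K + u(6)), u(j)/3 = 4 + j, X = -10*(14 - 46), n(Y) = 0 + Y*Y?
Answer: 320 + sqrt(46) ≈ 326.78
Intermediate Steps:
n(Y) = Y**2 (n(Y) = 0 + Y**2 = Y**2)
X = 320 (X = -10*(-32) = 320)
u(j) = 12 + 3*j (u(j) = 3*(4 + j) = 12 + 3*j)
V(K) = sqrt(30 + K) (V(K) = sqrt(K + (12 + 3*6)) = sqrt(K + (12 + 18)) = sqrt(K + 30) = sqrt(30 + K))
X + V(n(4)) = 320 + sqrt(30 + 4**2) = 320 + sqrt(30 + 16) = 320 + sqrt(46)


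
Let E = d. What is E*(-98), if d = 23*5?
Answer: -11270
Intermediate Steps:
d = 115
E = 115
E*(-98) = 115*(-98) = -11270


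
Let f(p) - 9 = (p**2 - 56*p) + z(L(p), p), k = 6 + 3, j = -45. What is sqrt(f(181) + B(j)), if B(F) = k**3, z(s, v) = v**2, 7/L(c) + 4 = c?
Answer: 6*sqrt(1559) ≈ 236.91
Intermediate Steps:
L(c) = 7/(-4 + c)
k = 9
f(p) = 9 - 56*p + 2*p**2 (f(p) = 9 + ((p**2 - 56*p) + p**2) = 9 + (-56*p + 2*p**2) = 9 - 56*p + 2*p**2)
B(F) = 729 (B(F) = 9**3 = 729)
sqrt(f(181) + B(j)) = sqrt((9 - 56*181 + 2*181**2) + 729) = sqrt((9 - 10136 + 2*32761) + 729) = sqrt((9 - 10136 + 65522) + 729) = sqrt(55395 + 729) = sqrt(56124) = 6*sqrt(1559)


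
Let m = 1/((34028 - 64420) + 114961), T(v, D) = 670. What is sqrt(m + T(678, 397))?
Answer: sqrt(4791783644439)/84569 ≈ 25.884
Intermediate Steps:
m = 1/84569 (m = 1/(-30392 + 114961) = 1/84569 ≈ 1.1825e-5)
sqrt(m + T(678, 397)) = sqrt(1/84569 + 670) = sqrt(56661231/84569) = sqrt(4791783644439)/84569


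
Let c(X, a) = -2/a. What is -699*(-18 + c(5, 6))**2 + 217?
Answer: -704174/3 ≈ -2.3472e+5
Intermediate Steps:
-699*(-18 + c(5, 6))**2 + 217 = -699*(-18 - 2/6)**2 + 217 = -699*(-18 - 2*1/6)**2 + 217 = -699*(-18 - 1/3)**2 + 217 = -699*(-55/3)**2 + 217 = -699*3025/9 + 217 = -704825/3 + 217 = -704174/3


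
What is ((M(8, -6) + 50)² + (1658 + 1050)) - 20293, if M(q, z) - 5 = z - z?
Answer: -14560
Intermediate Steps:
M(q, z) = 5 (M(q, z) = 5 + (z - z) = 5 + 0 = 5)
((M(8, -6) + 50)² + (1658 + 1050)) - 20293 = ((5 + 50)² + (1658 + 1050)) - 20293 = (55² + 2708) - 20293 = (3025 + 2708) - 20293 = 5733 - 20293 = -14560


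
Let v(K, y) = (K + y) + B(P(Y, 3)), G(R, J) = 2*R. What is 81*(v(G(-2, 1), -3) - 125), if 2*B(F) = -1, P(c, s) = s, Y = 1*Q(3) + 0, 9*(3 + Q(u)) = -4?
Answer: -21465/2 ≈ -10733.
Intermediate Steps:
Q(u) = -31/9 (Q(u) = -3 + (1/9)*(-4) = -3 - 4/9 = -31/9)
Y = -31/9 (Y = 1*(-31/9) + 0 = -31/9 + 0 = -31/9 ≈ -3.4444)
B(F) = -1/2 (B(F) = (1/2)*(-1) = -1/2)
v(K, y) = -1/2 + K + y (v(K, y) = (K + y) - 1/2 = -1/2 + K + y)
81*(v(G(-2, 1), -3) - 125) = 81*((-1/2 + 2*(-2) - 3) - 125) = 81*((-1/2 - 4 - 3) - 125) = 81*(-15/2 - 125) = 81*(-265/2) = -21465/2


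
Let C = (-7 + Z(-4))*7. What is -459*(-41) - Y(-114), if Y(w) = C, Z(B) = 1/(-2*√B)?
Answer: 18868 - 7*I/4 ≈ 18868.0 - 1.75*I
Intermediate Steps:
Z(B) = -1/(2*√B)
C = -49 + 7*I/4 (C = (-7 - (-1)*I/4)*7 = (-7 + I/4)*7 = -49 + 7*I/4 ≈ -49.0 + 1.75*I)
Y(w) = -49 + 7*I/4
-459*(-41) - Y(-114) = -459*(-41) - (-49 + 7*I/4) = 18819 + (49 - 7*I/4) = 18868 - 7*I/4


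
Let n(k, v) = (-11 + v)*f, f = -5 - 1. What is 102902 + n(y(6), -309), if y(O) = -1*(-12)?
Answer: 104822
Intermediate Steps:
y(O) = 12
f = -6
n(k, v) = 66 - 6*v (n(k, v) = (-11 + v)*(-6) = 66 - 6*v)
102902 + n(y(6), -309) = 102902 + (66 - 6*(-309)) = 102902 + (66 + 1854) = 102902 + 1920 = 104822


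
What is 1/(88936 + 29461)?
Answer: 1/118397 ≈ 8.4462e-6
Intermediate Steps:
1/(88936 + 29461) = 1/118397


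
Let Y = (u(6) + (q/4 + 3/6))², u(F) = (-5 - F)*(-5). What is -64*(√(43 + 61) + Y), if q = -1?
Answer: -195364 - 128*√26 ≈ -1.9602e+5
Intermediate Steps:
u(F) = 25 + 5*F
Y = 48841/16 (Y = ((25 + 5*6) + (-1/4 + 3/6))² = ((25 + 30) + (-1*¼ + 3*(⅙)))² = (55 + (-¼ + ½))² = (55 + ¼)² = (221/4)² = 48841/16 ≈ 3052.6)
-64*(√(43 + 61) + Y) = -64*(√(43 + 61) + 48841/16) = -64*(√104 + 48841/16) = -64*(2*√26 + 48841/16) = -64*(48841/16 + 2*√26) = -195364 - 128*√26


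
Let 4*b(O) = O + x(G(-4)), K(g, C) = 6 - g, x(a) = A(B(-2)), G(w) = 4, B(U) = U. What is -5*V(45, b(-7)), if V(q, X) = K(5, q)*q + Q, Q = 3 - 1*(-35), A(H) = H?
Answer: -415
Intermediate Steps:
x(a) = -2
Q = 38 (Q = 3 + 35 = 38)
b(O) = -1/2 + O/4 (b(O) = (O - 2)/4 = (-2 + O)/4 = -1/2 + O/4)
V(q, X) = 38 + q (V(q, X) = (6 - 1*5)*q + 38 = (6 - 5)*q + 38 = 1*q + 38 = q + 38 = 38 + q)
-5*V(45, b(-7)) = -5*(38 + 45) = -5*83 = -415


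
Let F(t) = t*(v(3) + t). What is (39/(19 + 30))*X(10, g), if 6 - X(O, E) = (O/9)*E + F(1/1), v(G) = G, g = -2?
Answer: 494/147 ≈ 3.3605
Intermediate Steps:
F(t) = t*(3 + t)
X(O, E) = 2 - E*O/9 (X(O, E) = 6 - ((O/9)*E + (3 + 1/1)/1) = 6 - ((O*(⅑))*E + 1*(3 + 1)) = 6 - ((O/9)*E + 1*4) = 6 - (E*O/9 + 4) = 6 - (4 + E*O/9) = 6 + (-4 - E*O/9) = 2 - E*O/9)
(39/(19 + 30))*X(10, g) = (39/(19 + 30))*(2 - ⅑*(-2)*10) = (39/49)*(2 + 20/9) = ((1/49)*39)*(38/9) = (39/49)*(38/9) = 494/147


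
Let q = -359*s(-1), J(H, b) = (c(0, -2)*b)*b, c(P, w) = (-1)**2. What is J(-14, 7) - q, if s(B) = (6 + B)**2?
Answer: 9024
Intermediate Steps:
c(P, w) = 1
J(H, b) = b**2 (J(H, b) = (1*b)*b = b*b = b**2)
q = -8975 (q = -359*(6 - 1)**2 = -359*5**2 = -359*25 = -8975)
J(-14, 7) - q = 7**2 - 1*(-8975) = 49 + 8975 = 9024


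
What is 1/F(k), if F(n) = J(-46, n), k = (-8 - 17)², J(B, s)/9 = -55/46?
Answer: -46/495 ≈ -0.092929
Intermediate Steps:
J(B, s) = -495/46 (J(B, s) = 9*(-55/46) = -495/46)
k = 625 (k = (-25)² = 625)
F(n) = -495/46
1/F(k) = 1/(-495/46) = -46/495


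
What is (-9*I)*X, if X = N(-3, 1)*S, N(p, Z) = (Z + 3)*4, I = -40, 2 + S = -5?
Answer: -40320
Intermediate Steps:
S = -7 (S = -2 - 5 = -7)
N(p, Z) = 12 + 4*Z (N(p, Z) = (3 + Z)*4 = 12 + 4*Z)
X = -112 (X = (12 + 4*1)*(-7) = (12 + 4)*(-7) = 16*(-7) = -112)
(-9*I)*X = -9*(-40)*(-112) = 360*(-112) = -40320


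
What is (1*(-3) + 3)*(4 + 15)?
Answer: 0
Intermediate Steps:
(1*(-3) + 3)*(4 + 15) = (-3 + 3)*19 = 0*19 = 0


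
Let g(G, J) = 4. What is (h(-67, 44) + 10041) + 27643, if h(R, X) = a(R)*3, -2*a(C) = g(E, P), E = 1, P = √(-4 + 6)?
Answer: 37678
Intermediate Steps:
P = √2 ≈ 1.4142
a(C) = -2 (a(C) = -½*4 = -2)
h(R, X) = -6 (h(R, X) = -2*3 = -6)
(h(-67, 44) + 10041) + 27643 = (-6 + 10041) + 27643 = 10035 + 27643 = 37678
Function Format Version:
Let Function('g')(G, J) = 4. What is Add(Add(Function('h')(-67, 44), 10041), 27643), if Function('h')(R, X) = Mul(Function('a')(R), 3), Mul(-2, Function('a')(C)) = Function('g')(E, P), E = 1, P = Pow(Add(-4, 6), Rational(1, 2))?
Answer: 37678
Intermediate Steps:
P = Pow(2, Rational(1, 2)) ≈ 1.4142
Function('a')(C) = -2 (Function('a')(C) = Mul(Rational(-1, 2), 4) = -2)
Function('h')(R, X) = -6 (Function('h')(R, X) = Mul(-2, 3) = -6)
Add(Add(Function('h')(-67, 44), 10041), 27643) = Add(Add(-6, 10041), 27643) = Add(10035, 27643) = 37678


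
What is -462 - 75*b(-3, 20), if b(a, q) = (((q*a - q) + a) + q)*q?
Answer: 94038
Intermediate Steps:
b(a, q) = q*(a + a*q) (b(a, q) = (((a*q - q) + a) + q)*q = (((-q + a*q) + a) + q)*q = ((a - q + a*q) + q)*q = (a + a*q)*q = q*(a + a*q))
-462 - 75*b(-3, 20) = -462 - (-225)*20*(1 + 20) = -462 - (-225)*20*21 = -462 - 75*(-1260) = -462 + 94500 = 94038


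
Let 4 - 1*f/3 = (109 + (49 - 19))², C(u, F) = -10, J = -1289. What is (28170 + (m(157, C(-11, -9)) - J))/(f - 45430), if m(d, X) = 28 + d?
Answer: -29644/103381 ≈ -0.28675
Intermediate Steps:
f = -57951 (f = 12 - 3*(109 + (49 - 19))² = 12 - 3*(109 + 30)² = 12 - 3*139² = 12 - 3*19321 = 12 - 57963 = -57951)
(28170 + (m(157, C(-11, -9)) - J))/(f - 45430) = (28170 + ((28 + 157) - 1*(-1289)))/(-57951 - 45430) = (28170 + (185 + 1289))/(-103381) = (28170 + 1474)*(-1/103381) = 29644*(-1/103381) = -29644/103381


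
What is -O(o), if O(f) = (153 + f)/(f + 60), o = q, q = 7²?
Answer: -202/109 ≈ -1.8532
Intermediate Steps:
q = 49
o = 49
O(f) = (153 + f)/(60 + f)
-O(o) = -(153 + 49)/(60 + 49) = -202/109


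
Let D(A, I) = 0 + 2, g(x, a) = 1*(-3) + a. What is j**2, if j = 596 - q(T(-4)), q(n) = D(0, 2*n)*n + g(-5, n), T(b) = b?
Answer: 373321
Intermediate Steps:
g(x, a) = -3 + a
D(A, I) = 2
q(n) = -3 + 3*n (q(n) = 2*n + (-3 + n) = -3 + 3*n)
j = 611 (j = 596 - (-3 + 3*(-4)) = 596 - (-3 - 12) = 596 - 1*(-15) = 596 + 15 = 611)
j**2 = 611**2 = 373321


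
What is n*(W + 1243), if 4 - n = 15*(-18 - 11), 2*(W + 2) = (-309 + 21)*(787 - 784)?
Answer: 355151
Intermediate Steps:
W = -434 (W = -2 + ((-309 + 21)*(787 - 784))/2 = -2 + (-288*3)/2 = -2 + (½)*(-864) = -2 - 432 = -434)
n = 439 (n = 4 - 15*(-18 - 11) = 4 - 15*(-29) = 4 - 1*(-435) = 4 + 435 = 439)
n*(W + 1243) = 439*(-434 + 1243) = 439*809 = 355151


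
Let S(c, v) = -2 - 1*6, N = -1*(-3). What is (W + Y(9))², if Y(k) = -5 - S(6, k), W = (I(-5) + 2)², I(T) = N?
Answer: 784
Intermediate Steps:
N = 3
S(c, v) = -8 (S(c, v) = -2 - 6 = -8)
I(T) = 3
W = 25 (W = (3 + 2)² = 5² = 25)
Y(k) = 3 (Y(k) = -5 - 1*(-8) = -5 + 8 = 3)
(W + Y(9))² = (25 + 3)² = 28² = 784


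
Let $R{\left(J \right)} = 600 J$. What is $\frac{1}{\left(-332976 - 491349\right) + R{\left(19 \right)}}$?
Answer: $- \frac{1}{812925} \approx -1.2301 \cdot 10^{-6}$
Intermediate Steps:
$\frac{1}{\left(-332976 - 491349\right) + R{\left(19 \right)}} = \frac{1}{\left(-332976 - 491349\right) + 600 \cdot 19} = \frac{1}{\left(-332976 - 491349\right) + 11400} = \frac{1}{-824325 + 11400} = \frac{1}{-812925} = - \frac{1}{812925}$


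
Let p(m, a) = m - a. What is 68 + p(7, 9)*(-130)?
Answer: 328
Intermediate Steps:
68 + p(7, 9)*(-130) = 68 + (7 - 1*9)*(-130) = 68 + (7 - 9)*(-130) = 68 - 2*(-130) = 68 + 260 = 328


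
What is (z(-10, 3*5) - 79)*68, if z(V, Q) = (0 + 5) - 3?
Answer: -5236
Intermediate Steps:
z(V, Q) = 2 (z(V, Q) = 5 - 3 = 2)
(z(-10, 3*5) - 79)*68 = (2 - 79)*68 = -77*68 = -5236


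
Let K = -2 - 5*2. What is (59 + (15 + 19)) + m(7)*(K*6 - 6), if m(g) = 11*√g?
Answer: 93 - 858*√7 ≈ -2177.1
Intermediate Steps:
K = -12 (K = -2 - 10 = -12)
(59 + (15 + 19)) + m(7)*(K*6 - 6) = (59 + (15 + 19)) + (11*√7)*(-12*6 - 6) = (59 + 34) + (11*√7)*(-72 - 6) = 93 + (11*√7)*(-78) = 93 - 858*√7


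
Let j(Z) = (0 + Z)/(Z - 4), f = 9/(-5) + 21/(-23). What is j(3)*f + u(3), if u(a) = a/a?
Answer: 1051/115 ≈ 9.1391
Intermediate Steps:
f = -312/115 (f = 9*(-⅕) + 21*(-1/23) = -9/5 - 21/23 = -312/115 ≈ -2.7130)
j(Z) = Z/(-4 + Z)
u(a) = 1
j(3)*f + u(3) = (3/(-4 + 3))*(-312/115) + 1 = (3/(-1))*(-312/115) + 1 = (3*(-1))*(-312/115) + 1 = -3*(-312/115) + 1 = 936/115 + 1 = 1051/115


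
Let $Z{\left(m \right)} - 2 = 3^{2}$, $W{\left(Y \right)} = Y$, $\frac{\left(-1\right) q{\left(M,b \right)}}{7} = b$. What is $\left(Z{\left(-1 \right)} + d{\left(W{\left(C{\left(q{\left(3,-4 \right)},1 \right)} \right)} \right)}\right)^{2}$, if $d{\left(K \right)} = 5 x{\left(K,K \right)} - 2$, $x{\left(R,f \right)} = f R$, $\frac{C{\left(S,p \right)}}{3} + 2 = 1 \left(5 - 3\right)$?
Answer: $81$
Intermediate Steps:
$q{\left(M,b \right)} = - 7 b$
$C{\left(S,p \right)} = 0$ ($C{\left(S,p \right)} = -6 + 3 \cdot 1 \left(5 - 3\right) = -6 + 3 \cdot 1 \cdot 2 = -6 + 3 \cdot 2 = -6 + 6 = 0$)
$x{\left(R,f \right)} = R f$
$d{\left(K \right)} = -2 + 5 K^{2}$ ($d{\left(K \right)} = 5 K K - 2 = 5 K^{2} - 2 = -2 + 5 K^{2}$)
$Z{\left(m \right)} = 11$ ($Z{\left(m \right)} = 2 + 3^{2} = 2 + 9 = 11$)
$\left(Z{\left(-1 \right)} + d{\left(W{\left(C{\left(q{\left(3,-4 \right)},1 \right)} \right)} \right)}\right)^{2} = \left(11 - \left(2 - 5 \cdot 0^{2}\right)\right)^{2} = \left(11 + \left(-2 + 5 \cdot 0\right)\right)^{2} = \left(11 + \left(-2 + 0\right)\right)^{2} = \left(11 - 2\right)^{2} = 9^{2} = 81$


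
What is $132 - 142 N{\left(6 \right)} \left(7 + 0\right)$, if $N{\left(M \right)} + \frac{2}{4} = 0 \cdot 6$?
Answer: $629$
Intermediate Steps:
$N{\left(M \right)} = - \frac{1}{2}$ ($N{\left(M \right)} = - \frac{1}{2} + 0 \cdot 6 = - \frac{1}{2} + 0 = - \frac{1}{2}$)
$132 - 142 N{\left(6 \right)} \left(7 + 0\right) = 132 - 142 \left(- \frac{7 + 0}{2}\right) = 132 - 142 \left(\left(- \frac{1}{2}\right) 7\right) = 132 - -497 = 132 + 497 = 629$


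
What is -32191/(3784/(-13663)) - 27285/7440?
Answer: 27268328859/234608 ≈ 1.1623e+5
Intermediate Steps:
-32191/(3784/(-13663)) - 27285/7440 = -32191/(3784*(-1/13663)) - 27285*1/7440 = -32191/(-3784/13663) - 1819/496 = -32191*(-13663/3784) - 1819/496 = 439825633/3784 - 1819/496 = 27268328859/234608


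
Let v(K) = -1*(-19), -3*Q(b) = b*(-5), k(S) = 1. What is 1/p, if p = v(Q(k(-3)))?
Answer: 1/19 ≈ 0.052632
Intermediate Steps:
Q(b) = 5*b/3 (Q(b) = -b*(-5)/3 = -(-5)*b/3 = 5*b/3)
v(K) = 19
p = 19
1/p = 1/19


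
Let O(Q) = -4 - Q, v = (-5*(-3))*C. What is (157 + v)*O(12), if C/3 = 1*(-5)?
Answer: 1088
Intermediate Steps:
C = -15 (C = 3*(1*(-5)) = 3*(-5) = -15)
v = -225 (v = -5*(-3)*(-15) = 15*(-15) = -225)
(157 + v)*O(12) = (157 - 225)*(-4 - 1*12) = -68*(-4 - 12) = -68*(-16) = 1088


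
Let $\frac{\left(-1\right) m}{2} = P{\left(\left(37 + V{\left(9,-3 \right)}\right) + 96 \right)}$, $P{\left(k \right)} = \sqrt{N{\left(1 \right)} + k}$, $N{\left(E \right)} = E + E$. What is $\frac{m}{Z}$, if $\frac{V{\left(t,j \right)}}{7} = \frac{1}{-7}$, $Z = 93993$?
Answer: $- \frac{2 \sqrt{134}}{93993} \approx -0.00024631$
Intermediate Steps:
$V{\left(t,j \right)} = -1$ ($V{\left(t,j \right)} = \frac{7}{-7} = 7 \left(- \frac{1}{7}\right) = -1$)
$N{\left(E \right)} = 2 E$
$P{\left(k \right)} = \sqrt{2 + k}$ ($P{\left(k \right)} = \sqrt{2 \cdot 1 + k} = \sqrt{2 + k}$)
$m = - 2 \sqrt{134}$ ($m = - 2 \sqrt{2 + \left(\left(37 - 1\right) + 96\right)} = - 2 \sqrt{2 + \left(36 + 96\right)} = - 2 \sqrt{2 + 132} = - 2 \sqrt{134} \approx -23.152$)
$\frac{m}{Z} = \frac{\left(-2\right) \sqrt{134}}{93993} = - 2 \sqrt{134} \cdot \frac{1}{93993} = - \frac{2 \sqrt{134}}{93993}$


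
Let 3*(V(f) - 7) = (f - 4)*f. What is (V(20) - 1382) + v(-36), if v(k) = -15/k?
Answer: -15215/12 ≈ -1267.9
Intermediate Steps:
V(f) = 7 + f*(-4 + f)/3 (V(f) = 7 + ((f - 4)*f)/3 = 7 + ((-4 + f)*f)/3 = 7 + (f*(-4 + f))/3 = 7 + f*(-4 + f)/3)
(V(20) - 1382) + v(-36) = ((7 - 4/3*20 + (1/3)*20**2) - 1382) - 15/(-36) = ((7 - 80/3 + (1/3)*400) - 1382) - 15*(-1/36) = ((7 - 80/3 + 400/3) - 1382) + 5/12 = (341/3 - 1382) + 5/12 = -3805/3 + 5/12 = -15215/12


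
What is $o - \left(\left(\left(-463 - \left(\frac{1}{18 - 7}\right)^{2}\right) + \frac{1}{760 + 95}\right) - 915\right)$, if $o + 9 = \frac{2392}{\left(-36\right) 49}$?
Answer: $\frac{2311008937}{1689765} \approx 1367.7$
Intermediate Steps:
$o = - \frac{4567}{441}$ ($o = -9 + \frac{2392}{\left(-36\right) 49} = -9 + \frac{2392}{-1764} = -9 + 2392 \left(- \frac{1}{1764}\right) = -9 - \frac{598}{441} = - \frac{4567}{441} \approx -10.356$)
$o - \left(\left(\left(-463 - \left(\frac{1}{18 - 7}\right)^{2}\right) + \frac{1}{760 + 95}\right) - 915\right) = - \frac{4567}{441} - \left(\left(\left(-463 - \left(\frac{1}{18 - 7}\right)^{2}\right) + \frac{1}{760 + 95}\right) - 915\right) = - \frac{4567}{441} - \left(\left(\left(-463 - \left(\frac{1}{11}\right)^{2}\right) + \frac{1}{855}\right) - 915\right) = - \frac{4567}{441} - \left(\left(\left(-463 - \frac{1}{121}\right) + \frac{1}{855}\right) - 915\right) = - \frac{4567}{441} - \left(\left(- \frac{56024}{121} + \frac{1}{855}\right) - 915\right) = - \frac{4567}{441} - \left(- \frac{47900399}{103455} - 915\right) = - \frac{4567}{441} - - \frac{142561724}{103455} = - \frac{4567}{441} + \frac{142561724}{103455} = \frac{2311008937}{1689765}$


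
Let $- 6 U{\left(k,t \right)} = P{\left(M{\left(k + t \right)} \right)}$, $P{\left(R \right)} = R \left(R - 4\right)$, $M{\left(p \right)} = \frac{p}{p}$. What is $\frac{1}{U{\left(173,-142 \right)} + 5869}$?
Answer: $\frac{2}{11739} \approx 0.00017037$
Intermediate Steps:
$M{\left(p \right)} = 1$
$P{\left(R \right)} = R \left(-4 + R\right)$
$U{\left(k,t \right)} = \frac{1}{2}$ ($U{\left(k,t \right)} = - \frac{1 \left(-4 + 1\right)}{6} = - \frac{1 \left(-3\right)}{6} = \left(- \frac{1}{6}\right) \left(-3\right) = \frac{1}{2}$)
$\frac{1}{U{\left(173,-142 \right)} + 5869} = \frac{1}{\frac{1}{2} + 5869} = \frac{1}{\frac{11739}{2}} = \frac{2}{11739}$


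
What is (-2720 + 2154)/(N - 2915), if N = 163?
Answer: 283/1376 ≈ 0.20567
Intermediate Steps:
(-2720 + 2154)/(N - 2915) = (-2720 + 2154)/(163 - 2915) = -566/(-2752) = -566*(-1/2752) = 283/1376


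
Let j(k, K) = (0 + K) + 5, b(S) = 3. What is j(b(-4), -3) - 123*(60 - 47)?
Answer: -1597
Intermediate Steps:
j(k, K) = 5 + K (j(k, K) = K + 5 = 5 + K)
j(b(-4), -3) - 123*(60 - 47) = (5 - 3) - 123*(60 - 47) = 2 - 123*13 = 2 - 1599 = -1597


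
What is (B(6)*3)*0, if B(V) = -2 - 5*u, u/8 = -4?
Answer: 0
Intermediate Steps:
u = -32 (u = 8*(-4) = -32)
B(V) = 158 (B(V) = -2 - 5*(-32) = -2 + 160 = 158)
(B(6)*3)*0 = (158*3)*0 = 474*0 = 0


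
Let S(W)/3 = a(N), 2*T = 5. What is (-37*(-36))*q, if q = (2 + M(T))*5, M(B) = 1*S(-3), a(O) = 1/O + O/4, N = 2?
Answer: 33300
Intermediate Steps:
T = 5/2 (T = (1/2)*5 = 5/2 ≈ 2.5000)
a(O) = 1/O + O/4 (a(O) = 1/O + O*(1/4) = 1/O + O/4)
S(W) = 3 (S(W) = 3*(1/2 + (1/4)*2) = 3*(1/2 + 1/2) = 3*1 = 3)
M(B) = 3 (M(B) = 1*3 = 3)
q = 25 (q = (2 + 3)*5 = 5*5 = 25)
(-37*(-36))*q = -37*(-36)*25 = 1332*25 = 33300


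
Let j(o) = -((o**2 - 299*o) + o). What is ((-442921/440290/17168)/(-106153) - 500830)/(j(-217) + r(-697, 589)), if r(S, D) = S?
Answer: 401865879726013609879/90231459590978440320 ≈ 4.4537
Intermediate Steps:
j(o) = -o**2 + 298*o (j(o) = -(o**2 - 298*o) = -o**2 + 298*o)
((-442921/440290/17168)/(-106153) - 500830)/(j(-217) + r(-697, 589)) = ((-442921/440290/17168)/(-106153) - 500830)/(-217*(298 - 1*(-217)) - 697) = ((-442921*1/440290*(1/17168))*(-1/106153) - 500830)/(-217*(298 + 217) - 697) = (-442921/440290*1/17168*(-1/106153) - 500830)/(-217*515 - 697) = (-442921/7558898720*(-1/106153) - 500830)/(-111755 - 697) = (442921/802399775824160 - 500830)/(-112452) = -401865879726013609879/802399775824160*(-1/112452) = 401865879726013609879/90231459590978440320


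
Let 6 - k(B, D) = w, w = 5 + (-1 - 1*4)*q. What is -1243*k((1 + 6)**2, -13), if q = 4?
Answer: -26103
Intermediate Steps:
w = -15 (w = 5 + (-1 - 1*4)*4 = 5 + (-1 - 4)*4 = 5 - 5*4 = 5 - 20 = -15)
k(B, D) = 21 (k(B, D) = 6 - 1*(-15) = 6 + 15 = 21)
-1243*k((1 + 6)**2, -13) = -1243*21 = -26103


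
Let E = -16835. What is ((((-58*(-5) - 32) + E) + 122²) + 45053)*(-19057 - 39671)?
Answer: -2546446080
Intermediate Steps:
((((-58*(-5) - 32) + E) + 122²) + 45053)*(-19057 - 39671) = ((((-58*(-5) - 32) - 16835) + 122²) + 45053)*(-19057 - 39671) = ((((290 - 32) - 16835) + 14884) + 45053)*(-58728) = (((258 - 16835) + 14884) + 45053)*(-58728) = ((-16577 + 14884) + 45053)*(-58728) = (-1693 + 45053)*(-58728) = 43360*(-58728) = -2546446080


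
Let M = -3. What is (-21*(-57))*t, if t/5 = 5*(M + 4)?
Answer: 29925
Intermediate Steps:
t = 25 (t = 5*(5*(-3 + 4)) = 5*(5*1) = 5*5 = 25)
(-21*(-57))*t = -21*(-57)*25 = 1197*25 = 29925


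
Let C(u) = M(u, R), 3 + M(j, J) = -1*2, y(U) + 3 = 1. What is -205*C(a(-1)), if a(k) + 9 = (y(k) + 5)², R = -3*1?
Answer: 1025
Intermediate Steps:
R = -3
y(U) = -2 (y(U) = -3 + 1 = -2)
a(k) = 0 (a(k) = -9 + (-2 + 5)² = -9 + 3² = -9 + 9 = 0)
M(j, J) = -5 (M(j, J) = -3 - 1*2 = -3 - 2 = -5)
C(u) = -5
-205*C(a(-1)) = -205*(-5) = 1025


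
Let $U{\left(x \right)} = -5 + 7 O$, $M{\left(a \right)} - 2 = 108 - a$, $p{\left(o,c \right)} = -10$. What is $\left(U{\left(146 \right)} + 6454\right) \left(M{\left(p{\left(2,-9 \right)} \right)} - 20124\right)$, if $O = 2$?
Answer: $-129285852$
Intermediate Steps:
$M{\left(a \right)} = 110 - a$ ($M{\left(a \right)} = 2 - \left(-108 + a\right) = 110 - a$)
$U{\left(x \right)} = 9$ ($U{\left(x \right)} = -5 + 7 \cdot 2 = -5 + 14 = 9$)
$\left(U{\left(146 \right)} + 6454\right) \left(M{\left(p{\left(2,-9 \right)} \right)} - 20124\right) = \left(9 + 6454\right) \left(\left(110 - -10\right) - 20124\right) = 6463 \left(\left(110 + 10\right) - 20124\right) = 6463 \left(120 - 20124\right) = 6463 \left(-20004\right) = -129285852$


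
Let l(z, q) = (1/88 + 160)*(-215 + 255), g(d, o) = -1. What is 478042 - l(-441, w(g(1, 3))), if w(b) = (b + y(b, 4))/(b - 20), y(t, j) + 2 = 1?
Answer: 5188057/11 ≈ 4.7164e+5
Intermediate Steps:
y(t, j) = -1 (y(t, j) = -2 + 1 = -1)
w(b) = (-1 + b)/(-20 + b) (w(b) = (b - 1)/(b - 20) = (-1 + b)/(-20 + b))
l(z, q) = 70405/11 (l(z, q) = (1/88 + 160)*40 = (14081/88)*40 = 70405/11)
478042 - l(-441, w(g(1, 3))) = 478042 - 1*70405/11 = 478042 - 70405/11 = 5188057/11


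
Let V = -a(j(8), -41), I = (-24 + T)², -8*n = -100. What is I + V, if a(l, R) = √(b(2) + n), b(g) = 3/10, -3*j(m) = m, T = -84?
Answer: 11664 - 8*√5/5 ≈ 11660.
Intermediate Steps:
n = 25/2 (n = -⅛*(-100) = 25/2 ≈ 12.500)
j(m) = -m/3
b(g) = 3/10 (b(g) = 3*(⅒) = 3/10)
a(l, R) = 8*√5/5 (a(l, R) = √(3/10 + 25/2) = √(64/5) = 8*√5/5)
I = 11664 (I = (-24 - 84)² = (-108)² = 11664)
V = -8*√5/5 ≈ -3.5777
I + V = 11664 - 8*√5/5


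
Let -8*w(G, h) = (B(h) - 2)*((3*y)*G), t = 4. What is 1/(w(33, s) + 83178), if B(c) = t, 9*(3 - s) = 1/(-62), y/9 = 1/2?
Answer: 8/664533 ≈ 1.2039e-5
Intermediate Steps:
y = 9/2 ≈ 4.5000
s = 1675/558 (s = 3 - ⅑/(-62) = 3 - ⅑*(-1/62) = 3 + 1/558 = 1675/558 ≈ 3.0018)
B(c) = 4
w(G, h) = -27*G/8 (w(G, h) = -(4 - 2)*(3*(9/2))*G/8 = -27*G/2/4 = -27*G/8)
1/(w(33, s) + 83178) = 1/(-27/8*33 + 83178) = 1/(-891/8 + 83178) = 1/(664533/8) = 8/664533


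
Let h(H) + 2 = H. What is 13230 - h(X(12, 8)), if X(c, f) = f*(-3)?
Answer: 13256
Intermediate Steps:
X(c, f) = -3*f
h(H) = -2 + H
13230 - h(X(12, 8)) = 13230 - (-2 - 3*8) = 13230 - (-2 - 24) = 13230 - 1*(-26) = 13230 + 26 = 13256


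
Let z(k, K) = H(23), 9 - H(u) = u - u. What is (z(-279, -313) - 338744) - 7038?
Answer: -345773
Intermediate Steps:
H(u) = 9 (H(u) = 9 - (u - u) = 9 - 1*0 = 9 + 0 = 9)
z(k, K) = 9
(z(-279, -313) - 338744) - 7038 = (9 - 338744) - 7038 = -338735 - 7038 = -345773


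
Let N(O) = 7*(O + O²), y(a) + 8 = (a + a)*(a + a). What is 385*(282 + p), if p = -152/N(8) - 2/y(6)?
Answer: 66370315/612 ≈ 1.0845e+5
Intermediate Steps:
y(a) = -8 + 4*a² (y(a) = -8 + (a + a)*(a + a) = -8 + (2*a)*(2*a) = -8 + 4*a²)
N(O) = 7*O + 7*O²
p = -1355/4284 (p = -152*1/(56*(1 + 8)) - 2/(-8 + 4*6²) = -152/(7*8*9) - 2/(-8 + 4*36) = -152/504 - 2/(-8 + 144) = -152*1/504 - 2/136 = -19/63 - 2*1/136 = -19/63 - 1/68 = -1355/4284 ≈ -0.31629)
385*(282 + p) = 385*(282 - 1355/4284) = 385*(1206733/4284) = 66370315/612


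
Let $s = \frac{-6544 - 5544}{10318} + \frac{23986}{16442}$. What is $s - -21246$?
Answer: $\frac{901100489357}{42412139} \approx 21246.0$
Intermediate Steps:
$s = \frac{12184163}{42412139}$ ($s = \left(-12088\right) \frac{1}{10318} + 23986 \cdot \frac{1}{16442} = - \frac{6044}{5159} + \frac{11993}{8221} = \frac{12184163}{42412139} \approx 0.28728$)
$s - -21246 = \frac{12184163}{42412139} - -21246 = \frac{12184163}{42412139} + 21246 = \frac{901100489357}{42412139}$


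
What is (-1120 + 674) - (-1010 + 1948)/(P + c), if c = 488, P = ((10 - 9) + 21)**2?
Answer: -217225/486 ≈ -446.96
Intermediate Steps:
P = 484 (P = (1 + 21)**2 = 22**2 = 484)
(-1120 + 674) - (-1010 + 1948)/(P + c) = (-1120 + 674) - (-1010 + 1948)/(484 + 488) = -446 - 938/972 = -446 - 1*469/486 = -446 - 469/486 = -217225/486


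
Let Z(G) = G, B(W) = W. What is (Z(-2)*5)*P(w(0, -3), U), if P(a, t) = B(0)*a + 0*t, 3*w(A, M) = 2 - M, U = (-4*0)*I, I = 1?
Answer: 0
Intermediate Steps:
U = 0 (U = -4*0*1 = 0*1 = 0)
w(A, M) = ⅔ - M/3 (w(A, M) = (2 - M)/3 = ⅔ - M/3)
P(a, t) = 0 (P(a, t) = 0*a + 0*t = 0 + 0 = 0)
(Z(-2)*5)*P(w(0, -3), U) = -2*5*0 = -10*0 = 0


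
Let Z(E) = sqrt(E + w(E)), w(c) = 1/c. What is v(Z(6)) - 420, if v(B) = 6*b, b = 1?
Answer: -414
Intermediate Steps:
Z(E) = sqrt(E + 1/E)
v(B) = 6 (v(B) = 6*1 = 6)
v(Z(6)) - 420 = 6 - 420 = -414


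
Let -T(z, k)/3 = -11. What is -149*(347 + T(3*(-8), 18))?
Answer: -56620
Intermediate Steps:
T(z, k) = 33 (T(z, k) = -3*(-11) = 33)
-149*(347 + T(3*(-8), 18)) = -149*(347 + 33) = -149*380 = -56620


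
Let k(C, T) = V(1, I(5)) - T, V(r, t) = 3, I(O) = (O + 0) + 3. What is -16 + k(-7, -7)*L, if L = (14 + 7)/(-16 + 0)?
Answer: -233/8 ≈ -29.125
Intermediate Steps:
I(O) = 3 + O (I(O) = O + 3 = 3 + O)
L = -21/16 (L = 21/(-16) = 21*(-1/16) = -21/16 ≈ -1.3125)
k(C, T) = 3 - T
-16 + k(-7, -7)*L = -16 + (3 - 1*(-7))*(-21/16) = -16 + (3 + 7)*(-21/16) = -16 + 10*(-21/16) = -16 - 105/8 = -233/8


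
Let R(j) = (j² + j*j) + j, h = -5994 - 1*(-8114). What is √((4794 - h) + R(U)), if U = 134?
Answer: 88*√5 ≈ 196.77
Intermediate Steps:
h = 2120 (h = -5994 + 8114 = 2120)
R(j) = j + 2*j² (R(j) = (j² + j²) + j = 2*j² + j = j + 2*j²)
√((4794 - h) + R(U)) = √((4794 - 1*2120) + 134*(1 + 2*134)) = √((4794 - 2120) + 134*(1 + 268)) = √(2674 + 134*269) = √(2674 + 36046) = √38720 = 88*√5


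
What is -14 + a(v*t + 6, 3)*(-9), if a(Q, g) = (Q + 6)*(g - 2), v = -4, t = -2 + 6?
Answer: 22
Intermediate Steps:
t = 4
a(Q, g) = (-2 + g)*(6 + Q) (a(Q, g) = (6 + Q)*(-2 + g) = (-2 + g)*(6 + Q))
-14 + a(v*t + 6, 3)*(-9) = -14 + (-12 - 2*(-4*4 + 6) + 6*3 + (-4*4 + 6)*3)*(-9) = -14 + (-12 - 2*(-16 + 6) + 18 + (-16 + 6)*3)*(-9) = -14 + (-12 - 2*(-10) + 18 - 10*3)*(-9) = -14 + (-12 + 20 + 18 - 30)*(-9) = -14 - 4*(-9) = -14 + 36 = 22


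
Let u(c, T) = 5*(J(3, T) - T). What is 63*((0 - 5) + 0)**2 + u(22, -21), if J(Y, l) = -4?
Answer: 1660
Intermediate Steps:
u(c, T) = -20 - 5*T (u(c, T) = 5*(-4 - T) = -20 - 5*T)
63*((0 - 5) + 0)**2 + u(22, -21) = 63*((0 - 5) + 0)**2 + (-20 - 5*(-21)) = 63*(-5 + 0)**2 + (-20 + 105) = 63*(-5)**2 + 85 = 63*25 + 85 = 1575 + 85 = 1660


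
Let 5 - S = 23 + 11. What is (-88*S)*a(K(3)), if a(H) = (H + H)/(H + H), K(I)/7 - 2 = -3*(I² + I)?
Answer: 2552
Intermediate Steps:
S = -29 (S = 5 - (23 + 11) = 5 - 1*34 = 5 - 34 = -29)
K(I) = 14 - 21*I - 21*I² (K(I) = 14 + 7*(-3*(I² + I)) = 14 + 7*(-3*(I + I²)) = 14 + 7*(-3*I - 3*I²) = 14 + (-21*I - 21*I²) = 14 - 21*I - 21*I²)
a(H) = 1 (a(H) = (2*H)/((2*H)) = (2*H)*(1/(2*H)) = 1)
(-88*S)*a(K(3)) = -88*(-29)*1 = 2552*1 = 2552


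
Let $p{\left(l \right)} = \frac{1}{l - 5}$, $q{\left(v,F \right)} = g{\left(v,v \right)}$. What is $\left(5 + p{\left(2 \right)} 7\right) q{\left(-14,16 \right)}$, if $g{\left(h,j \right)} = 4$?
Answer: $\frac{32}{3} \approx 10.667$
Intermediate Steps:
$q{\left(v,F \right)} = 4$
$p{\left(l \right)} = \frac{1}{-5 + l}$
$\left(5 + p{\left(2 \right)} 7\right) q{\left(-14,16 \right)} = \left(5 + \frac{1}{-5 + 2} \cdot 7\right) 4 = \left(5 + \frac{1}{-3} \cdot 7\right) 4 = \left(5 - \frac{7}{3}\right) 4 = \frac{8}{3} \cdot 4 = \frac{32}{3}$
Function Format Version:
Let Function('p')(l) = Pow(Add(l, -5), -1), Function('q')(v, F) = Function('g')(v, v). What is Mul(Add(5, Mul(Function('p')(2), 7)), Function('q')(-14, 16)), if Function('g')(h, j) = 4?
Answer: Rational(32, 3) ≈ 10.667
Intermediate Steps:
Function('q')(v, F) = 4
Function('p')(l) = Pow(Add(-5, l), -1)
Mul(Add(5, Mul(Function('p')(2), 7)), Function('q')(-14, 16)) = Mul(Add(5, Mul(Pow(Add(-5, 2), -1), 7)), 4) = Mul(Add(5, Mul(Pow(-3, -1), 7)), 4) = Mul(Add(5, Mul(Rational(-1, 3), 7)), 4) = Mul(Add(5, Rational(-7, 3)), 4) = Mul(Rational(8, 3), 4) = Rational(32, 3)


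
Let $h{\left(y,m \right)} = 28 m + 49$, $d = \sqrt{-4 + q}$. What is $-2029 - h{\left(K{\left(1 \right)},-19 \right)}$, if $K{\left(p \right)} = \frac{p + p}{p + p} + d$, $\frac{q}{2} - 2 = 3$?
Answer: $-1546$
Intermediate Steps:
$q = 10$ ($q = 4 + 2 \cdot 3 = 4 + 6 = 10$)
$d = \sqrt{6}$ ($d = \sqrt{-4 + 10} = \sqrt{6} \approx 2.4495$)
$K{\left(p \right)} = 1 + \sqrt{6}$ ($K{\left(p \right)} = \frac{p + p}{p + p} + \sqrt{6} = \frac{2 p}{2 p} + \sqrt{6} = 2 p \frac{1}{2 p} + \sqrt{6} = 1 + \sqrt{6}$)
$h{\left(y,m \right)} = 49 + 28 m$
$-2029 - h{\left(K{\left(1 \right)},-19 \right)} = -2029 - \left(49 + 28 \left(-19\right)\right) = -2029 - \left(49 - 532\right) = -2029 - -483 = -2029 + 483 = -1546$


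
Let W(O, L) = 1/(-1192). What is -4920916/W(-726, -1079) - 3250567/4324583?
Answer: 25366844332958809/4324583 ≈ 5.8657e+9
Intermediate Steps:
W(O, L) = -1/1192
-4920916/W(-726, -1079) - 3250567/4324583 = -4920916/(-1/1192) - 3250567/4324583 = -4920916*(-1192) - 3250567*1/4324583 = 5865731872 - 3250567/4324583 = 25366844332958809/4324583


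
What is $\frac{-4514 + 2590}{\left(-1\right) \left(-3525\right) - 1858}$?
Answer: $- \frac{1924}{1667} \approx -1.1542$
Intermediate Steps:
$\frac{-4514 + 2590}{\left(-1\right) \left(-3525\right) - 1858} = - \frac{1924}{3525 - 1858} = - \frac{1924}{1667}$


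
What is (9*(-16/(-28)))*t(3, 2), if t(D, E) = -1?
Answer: -36/7 ≈ -5.1429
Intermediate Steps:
(9*(-16/(-28)))*t(3, 2) = (9*(-16/(-28)))*(-1) = (9*(-16*(-1/28)))*(-1) = (9*(4/7))*(-1) = (36/7)*(-1) = -36/7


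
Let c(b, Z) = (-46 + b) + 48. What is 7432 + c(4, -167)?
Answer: 7438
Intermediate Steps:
c(b, Z) = 2 + b
7432 + c(4, -167) = 7432 + (2 + 4) = 7432 + 6 = 7438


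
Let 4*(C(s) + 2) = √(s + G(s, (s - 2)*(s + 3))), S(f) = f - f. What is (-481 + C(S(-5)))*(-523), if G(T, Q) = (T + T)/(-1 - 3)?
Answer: 252609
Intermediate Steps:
G(T, Q) = -T/2 (G(T, Q) = (2*T)/(-4) = (2*T)*(-¼) = -T/2)
S(f) = 0
C(s) = -2 + √2*√s/8 (C(s) = -2 + √(s - s/2)/4 = -2 + √(s/2)/4 = -2 + (√2*√s/2)/4 = -2 + √2*√s/8)
(-481 + C(S(-5)))*(-523) = (-481 + (-2 + √2*√0/8))*(-523) = (-481 + (-2 + (⅛)*√2*0))*(-523) = (-481 + (-2 + 0))*(-523) = (-481 - 2)*(-523) = -483*(-523) = 252609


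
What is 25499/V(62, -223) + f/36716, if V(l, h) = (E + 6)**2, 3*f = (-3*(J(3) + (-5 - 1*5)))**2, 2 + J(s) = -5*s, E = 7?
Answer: 936590887/6205004 ≈ 150.94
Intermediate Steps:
J(s) = -2 - 5*s
f = 2187 (f = (-3*((-2 - 5*3) + (-5 - 1*5)))**2/3 = (-3*((-2 - 15) + (-5 - 5)))**2/3 = (-3*(-17 - 10))**2/3 = (-3*(-27))**2/3 = (1/3)*81**2 = (1/3)*6561 = 2187)
V(l, h) = 169 (V(l, h) = (7 + 6)**2 = 13**2 = 169)
25499/V(62, -223) + f/36716 = 25499/169 + 2187/36716 = 936590887/6205004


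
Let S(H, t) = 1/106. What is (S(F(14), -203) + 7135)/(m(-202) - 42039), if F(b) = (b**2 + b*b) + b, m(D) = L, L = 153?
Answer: -756311/4439916 ≈ -0.17034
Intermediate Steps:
m(D) = 153
F(b) = b + 2*b**2 (F(b) = (b**2 + b**2) + b = 2*b**2 + b = b + 2*b**2)
S(H, t) = 1/106
(S(F(14), -203) + 7135)/(m(-202) - 42039) = (1/106 + 7135)/(153 - 42039) = (756311/106)/(-41886) = (756311/106)*(-1/41886) = -756311/4439916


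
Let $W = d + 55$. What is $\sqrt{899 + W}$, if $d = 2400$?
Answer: $\sqrt{3354} \approx 57.914$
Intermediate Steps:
$W = 2455$ ($W = 2400 + 55 = 2455$)
$\sqrt{899 + W} = \sqrt{899 + 2455} = \sqrt{3354}$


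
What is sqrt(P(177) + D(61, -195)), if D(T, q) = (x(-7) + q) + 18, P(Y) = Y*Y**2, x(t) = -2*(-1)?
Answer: sqrt(5545058) ≈ 2354.8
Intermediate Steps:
x(t) = 2
P(Y) = Y**3
D(T, q) = 20 + q (D(T, q) = (2 + q) + 18 = 20 + q)
sqrt(P(177) + D(61, -195)) = sqrt(177**3 + (20 - 195)) = sqrt(5545233 - 175) = sqrt(5545058)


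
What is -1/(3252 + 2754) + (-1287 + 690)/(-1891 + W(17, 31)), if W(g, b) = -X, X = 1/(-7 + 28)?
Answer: 37628755/119255136 ≈ 0.31553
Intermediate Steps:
X = 1/21 ≈ 0.047619
W(g, b) = -1/21 (W(g, b) = -1*1/21 = -1/21)
-1/(3252 + 2754) + (-1287 + 690)/(-1891 + W(17, 31)) = -1/(3252 + 2754) + (-1287 + 690)/(-1891 - 1/21) = -1/6006 - 597/(-39712/21) = -1*1/6006 - 597*(-21/39712) = -1/6006 + 12537/39712 = 37628755/119255136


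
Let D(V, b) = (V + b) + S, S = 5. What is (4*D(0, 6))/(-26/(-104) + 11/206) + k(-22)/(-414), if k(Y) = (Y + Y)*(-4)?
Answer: 3741496/25875 ≈ 144.60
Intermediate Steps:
D(V, b) = 5 + V + b (D(V, b) = (V + b) + 5 = 5 + V + b)
k(Y) = -8*Y (k(Y) = (2*Y)*(-4) = -8*Y)
(4*D(0, 6))/(-26/(-104) + 11/206) + k(-22)/(-414) = (4*(5 + 0 + 6))/(-26/(-104) + 11/206) - 8*(-22)/(-414) = (4*11)/(-26*(-1/104) + 11*(1/206)) + 176*(-1/414) = 44/(¼ + 11/206) - 88/207 = 44/(125/412) - 88/207 = 44*(412/125) - 88/207 = 18128/125 - 88/207 = 3741496/25875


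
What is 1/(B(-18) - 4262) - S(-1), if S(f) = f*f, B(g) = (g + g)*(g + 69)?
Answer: -6099/6098 ≈ -1.0002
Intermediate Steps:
B(g) = 2*g*(69 + g) (B(g) = (2*g)*(69 + g) = 2*g*(69 + g))
S(f) = f²
1/(B(-18) - 4262) - S(-1) = 1/(2*(-18)*(69 - 18) - 4262) - 1*(-1)² = 1/(2*(-18)*51 - 4262) - 1*1 = 1/(-1836 - 4262) - 1 = 1/(-6098) - 1 = -1/6098 - 1 = -6099/6098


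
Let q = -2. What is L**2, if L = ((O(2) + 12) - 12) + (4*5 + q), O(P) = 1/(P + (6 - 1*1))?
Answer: 16129/49 ≈ 329.16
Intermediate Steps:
O(P) = 1/(5 + P) (O(P) = 1/(P + (6 - 1)) = 1/(P + 5) = 1/(5 + P))
L = 127/7 (L = ((1/(5 + 2) + 12) - 12) + (4*5 - 2) = ((1/7 + 12) - 12) + (20 - 2) = ((1/7 + 12) - 12) + 18 = (85/7 - 12) + 18 = 1/7 + 18 = 127/7 ≈ 18.143)
L**2 = (127/7)**2 = 16129/49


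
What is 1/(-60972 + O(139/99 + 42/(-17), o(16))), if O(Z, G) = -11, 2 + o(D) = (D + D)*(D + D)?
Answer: -1/60983 ≈ -1.6398e-5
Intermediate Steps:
o(D) = -2 + 4*D² (o(D) = -2 + (D + D)*(D + D) = -2 + (2*D)*(2*D) = -2 + 4*D²)
1/(-60972 + O(139/99 + 42/(-17), o(16))) = 1/(-60972 - 11) = 1/(-60983) = -1/60983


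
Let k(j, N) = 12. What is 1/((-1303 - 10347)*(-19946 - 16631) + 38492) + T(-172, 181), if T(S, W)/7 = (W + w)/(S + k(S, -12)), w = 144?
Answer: -96951523289/6818568672 ≈ -14.219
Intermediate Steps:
T(S, W) = 7*(144 + W)/(12 + S) (T(S, W) = 7*((W + 144)/(S + 12)) = 7*((144 + W)/(12 + S)) = 7*(144 + W)/(12 + S))
1/((-1303 - 10347)*(-19946 - 16631) + 38492) + T(-172, 181) = 1/((-1303 - 10347)*(-19946 - 16631) + 38492) + 7*(144 + 181)/(12 - 172) = 1/(-11650*(-36577) + 38492) + 7*325/(-160) = 1/(426122050 + 38492) + 7*(-1/160)*325 = 1/426160542 - 455/32 = -96951523289/6818568672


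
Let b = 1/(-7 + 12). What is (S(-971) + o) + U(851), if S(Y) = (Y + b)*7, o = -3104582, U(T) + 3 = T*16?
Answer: -15488823/5 ≈ -3.0978e+6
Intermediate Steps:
b = 1/5 ≈ 0.20000
U(T) = -3 + 16*T (U(T) = -3 + T*16 = -3 + 16*T)
S(Y) = 7/5 + 7*Y (S(Y) = (Y + 1/5)*7 = (1/5 + Y)*7 = 7/5 + 7*Y)
(S(-971) + o) + U(851) = ((7/5 + 7*(-971)) - 3104582) + (-3 + 16*851) = ((7/5 - 6797) - 3104582) + (-3 + 13616) = (-33978/5 - 3104582) + 13613 = -15556888/5 + 13613 = -15488823/5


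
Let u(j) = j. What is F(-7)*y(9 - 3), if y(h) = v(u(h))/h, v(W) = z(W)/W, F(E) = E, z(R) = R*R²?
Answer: -42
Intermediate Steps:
z(R) = R³
v(W) = W² (v(W) = W³/W = W²)
y(h) = h (y(h) = h²/h = h)
F(-7)*y(9 - 3) = -7*(9 - 3) = -7*6 = -42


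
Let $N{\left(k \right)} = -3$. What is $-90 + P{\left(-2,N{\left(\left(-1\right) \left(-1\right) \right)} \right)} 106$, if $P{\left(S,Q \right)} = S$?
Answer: $-302$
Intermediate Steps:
$-90 + P{\left(-2,N{\left(\left(-1\right) \left(-1\right) \right)} \right)} 106 = -90 - 212 = -302$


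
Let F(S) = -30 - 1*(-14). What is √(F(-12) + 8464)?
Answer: 16*√33 ≈ 91.913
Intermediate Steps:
F(S) = -16 (F(S) = -30 + 14 = -16)
√(F(-12) + 8464) = √(-16 + 8464) = √8448 = 16*√33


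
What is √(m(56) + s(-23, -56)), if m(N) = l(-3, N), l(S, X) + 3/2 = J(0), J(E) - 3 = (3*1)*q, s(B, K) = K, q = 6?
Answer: I*√146/2 ≈ 6.0415*I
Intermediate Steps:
J(E) = 21 (J(E) = 3 + (3*1)*6 = 3 + 3*6 = 3 + 18 = 21)
l(S, X) = 39/2 (l(S, X) = -3/2 + 21 = 39/2)
m(N) = 39/2
√(m(56) + s(-23, -56)) = √(39/2 - 56) = √(-73/2) = I*√146/2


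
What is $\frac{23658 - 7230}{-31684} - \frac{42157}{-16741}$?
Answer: $\frac{265170310}{132605461} \approx 1.9997$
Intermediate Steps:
$\frac{23658 - 7230}{-31684} - \frac{42157}{-16741} = \left(23658 - 7230\right) \left(- \frac{1}{31684}\right) - - \frac{42157}{16741} = 16428 \left(- \frac{1}{31684}\right) + \frac{42157}{16741} = - \frac{4107}{7921} + \frac{42157}{16741} = \frac{265170310}{132605461}$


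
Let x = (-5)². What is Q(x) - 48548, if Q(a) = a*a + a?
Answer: -47898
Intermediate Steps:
x = 25
Q(a) = a + a² (Q(a) = a² + a = a + a²)
Q(x) - 48548 = 25*(1 + 25) - 48548 = 25*26 - 48548 = 650 - 48548 = -47898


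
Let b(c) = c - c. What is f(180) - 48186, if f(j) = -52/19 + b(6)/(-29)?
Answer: -915586/19 ≈ -48189.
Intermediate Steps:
b(c) = 0
f(j) = -52/19 (f(j) = -52/19 + 0/(-29) = -52*1/19 + 0*(-1/29) = -52/19 + 0 = -52/19)
f(180) - 48186 = -52/19 - 48186 = -915586/19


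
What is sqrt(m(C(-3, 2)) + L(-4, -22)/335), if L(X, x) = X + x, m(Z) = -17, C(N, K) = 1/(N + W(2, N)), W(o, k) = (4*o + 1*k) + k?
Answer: I*sqrt(1916535)/335 ≈ 4.1325*I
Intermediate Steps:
W(o, k) = 2*k + 4*o (W(o, k) = (4*o + k) + k = (k + 4*o) + k = 2*k + 4*o)
C(N, K) = 1/(8 + 3*N) (C(N, K) = 1/(N + (2*N + 4*2)) = 1/(N + (2*N + 8)) = 1/(N + (8 + 2*N)) = 1/(8 + 3*N))
sqrt(m(C(-3, 2)) + L(-4, -22)/335) = sqrt(-17 + (-4 - 22)/335) = sqrt(-17 - 26*1/335) = sqrt(-17 - 26/335) = sqrt(-5721/335) = I*sqrt(1916535)/335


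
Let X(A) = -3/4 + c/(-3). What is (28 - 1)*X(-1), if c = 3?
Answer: -189/4 ≈ -47.250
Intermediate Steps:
X(A) = -7/4 (X(A) = -3/4 + 3/(-3) = -3*1/4 + 3*(-1/3) = -3/4 - 1 = -7/4)
(28 - 1)*X(-1) = (28 - 1)*(-7/4) = 27*(-7/4) = -189/4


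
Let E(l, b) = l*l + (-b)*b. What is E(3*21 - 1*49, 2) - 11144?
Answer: -10952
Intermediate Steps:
E(l, b) = l² - b²
E(3*21 - 1*49, 2) - 11144 = ((3*21 - 1*49)² - 1*2²) - 11144 = ((63 - 49)² - 1*4) - 11144 = (14² - 4) - 11144 = (196 - 4) - 11144 = 192 - 11144 = -10952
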